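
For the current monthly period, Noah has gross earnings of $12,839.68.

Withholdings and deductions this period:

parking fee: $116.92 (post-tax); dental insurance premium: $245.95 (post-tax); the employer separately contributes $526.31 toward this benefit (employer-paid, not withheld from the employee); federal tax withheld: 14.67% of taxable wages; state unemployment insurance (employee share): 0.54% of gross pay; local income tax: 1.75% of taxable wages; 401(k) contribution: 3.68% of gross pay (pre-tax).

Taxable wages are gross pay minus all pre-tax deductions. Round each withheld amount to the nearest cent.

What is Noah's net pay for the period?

$9,904.28

401(k) contribution: $12,839.68 × 0.0368 = $472.50
Taxable wages = $12,839.68 − $472.50 = $12,367.18
Federal tax withheld: $12,367.18 × 0.1467 = $1,814.27
Local income tax: $12,367.18 × 0.0175 = $216.43
State unemployment insurance (employee share): $12,839.68 × 0.0054 = $69.33
Parking fee: $116.92
Dental insurance premium: $245.95
(Employer's $526.31 toward dental insurance premium is not withheld from the employee.)
Total deductions = $472.50 + $1,814.27 + $216.43 + $69.33 + $116.92 + $245.95 = $2,935.40
Net pay = $12,839.68 − $2,935.40 = $9,904.28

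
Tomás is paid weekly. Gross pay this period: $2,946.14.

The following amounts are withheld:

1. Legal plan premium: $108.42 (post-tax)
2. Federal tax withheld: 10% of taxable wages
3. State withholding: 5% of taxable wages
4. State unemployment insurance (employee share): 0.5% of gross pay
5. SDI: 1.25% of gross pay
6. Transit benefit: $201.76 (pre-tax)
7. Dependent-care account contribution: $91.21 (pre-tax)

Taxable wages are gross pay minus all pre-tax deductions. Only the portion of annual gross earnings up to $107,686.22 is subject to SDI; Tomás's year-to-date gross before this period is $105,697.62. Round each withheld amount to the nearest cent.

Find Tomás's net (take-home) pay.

Transit benefit: $201.76
Dependent-care account contribution: $91.21
Pre-tax total = $201.76 + $91.21 = $292.97
Taxable wages = $2,946.14 − $292.97 = $2,653.17
Federal tax withheld: $2,653.17 × 0.1 = $265.32
State withholding: $2,653.17 × 0.05 = $132.66
State unemployment insurance (employee share): $2,946.14 × 0.005 = $14.73
SDI: only $107,686.22 − $105,697.62 = $1,988.60 of this check is subject → $1,988.60 × 0.0125 = $24.86
Legal plan premium: $108.42
Total deductions = $201.76 + $91.21 + $265.32 + $132.66 + $14.73 + $24.86 + $108.42 = $838.96
Net pay = $2,946.14 − $838.96 = $2,107.18

$2,107.18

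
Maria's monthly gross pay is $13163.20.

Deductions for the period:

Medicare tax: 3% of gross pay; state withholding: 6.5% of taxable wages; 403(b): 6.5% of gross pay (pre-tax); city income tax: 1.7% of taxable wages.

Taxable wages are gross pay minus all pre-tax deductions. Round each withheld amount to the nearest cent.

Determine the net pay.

403(b): $13163.20 × 0.065 = $855.61
Taxable wages = $13163.20 − $855.61 = $12307.59
City income tax: $12307.59 × 0.017 = $209.23
State withholding: $12307.59 × 0.065 = $799.99
Medicare tax: $13163.20 × 0.03 = $394.90
Total deductions = $855.61 + $209.23 + $799.99 + $394.90 = $2259.73
Net pay = $13163.20 − $2259.73 = $10903.47

$10903.47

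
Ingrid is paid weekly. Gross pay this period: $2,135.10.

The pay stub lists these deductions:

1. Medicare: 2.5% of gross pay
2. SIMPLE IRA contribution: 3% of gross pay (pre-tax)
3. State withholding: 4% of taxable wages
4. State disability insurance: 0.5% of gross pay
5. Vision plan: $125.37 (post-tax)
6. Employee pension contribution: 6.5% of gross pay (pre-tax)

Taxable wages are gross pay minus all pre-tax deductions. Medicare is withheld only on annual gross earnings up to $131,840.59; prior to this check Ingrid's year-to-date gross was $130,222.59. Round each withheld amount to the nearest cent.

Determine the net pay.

$1,678.48

Employee pension contribution: $2,135.10 × 0.065 = $138.78
SIMPLE IRA contribution: $2,135.10 × 0.03 = $64.05
Pre-tax total = $138.78 + $64.05 = $202.83
Taxable wages = $2,135.10 − $202.83 = $1,932.27
State withholding: $1,932.27 × 0.04 = $77.29
Medicare: only $131,840.59 − $130,222.59 = $1,618.00 of this check is subject → $1,618.00 × 0.025 = $40.45
State disability insurance: $2,135.10 × 0.005 = $10.68
Vision plan: $125.37
Total deductions = $138.78 + $64.05 + $77.29 + $40.45 + $10.68 + $125.37 = $456.62
Net pay = $2,135.10 − $456.62 = $1,678.48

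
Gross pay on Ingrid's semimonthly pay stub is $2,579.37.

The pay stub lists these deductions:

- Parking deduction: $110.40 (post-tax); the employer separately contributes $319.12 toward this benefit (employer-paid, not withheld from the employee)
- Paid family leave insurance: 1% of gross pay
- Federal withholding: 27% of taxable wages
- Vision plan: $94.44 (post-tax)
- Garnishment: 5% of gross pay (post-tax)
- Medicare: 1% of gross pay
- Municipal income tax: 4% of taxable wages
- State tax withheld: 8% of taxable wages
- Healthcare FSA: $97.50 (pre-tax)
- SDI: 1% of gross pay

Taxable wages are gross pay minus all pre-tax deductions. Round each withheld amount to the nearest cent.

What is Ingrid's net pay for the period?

$1,102.77

Healthcare FSA: $97.50
Taxable wages = $2,579.37 − $97.50 = $2,481.87
State tax withheld: $2,481.87 × 0.08 = $198.55
Municipal income tax: $2,481.87 × 0.04 = $99.27
Federal withholding: $2,481.87 × 0.27 = $670.10
Medicare: $2,579.37 × 0.01 = $25.79
Paid family leave insurance: $2,579.37 × 0.01 = $25.79
SDI: $2,579.37 × 0.01 = $25.79
Garnishment: $2,579.37 × 0.05 = $128.97
Vision plan: $94.44
Parking deduction: $110.40
(Employer's $319.12 toward parking deduction is not withheld from the employee.)
Total deductions = $97.50 + $198.55 + $99.27 + $670.10 + $25.79 + $25.79 + $25.79 + $128.97 + $94.44 + $110.40 = $1,476.60
Net pay = $2,579.37 − $1,476.60 = $1,102.77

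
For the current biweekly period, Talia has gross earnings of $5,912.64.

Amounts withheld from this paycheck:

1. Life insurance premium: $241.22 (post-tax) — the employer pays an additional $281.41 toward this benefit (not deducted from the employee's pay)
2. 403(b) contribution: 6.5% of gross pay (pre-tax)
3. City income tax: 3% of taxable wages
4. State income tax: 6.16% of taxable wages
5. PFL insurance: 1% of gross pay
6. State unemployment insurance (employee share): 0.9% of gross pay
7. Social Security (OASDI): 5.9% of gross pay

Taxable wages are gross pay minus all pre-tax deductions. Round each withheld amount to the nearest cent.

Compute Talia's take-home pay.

$4,319.52

403(b) contribution: $5,912.64 × 0.065 = $384.32
Taxable wages = $5,912.64 − $384.32 = $5,528.32
City income tax: $5,528.32 × 0.03 = $165.85
State income tax: $5,528.32 × 0.0616 = $340.54
State unemployment insurance (employee share): $5,912.64 × 0.009 = $53.21
Social Security (OASDI): $5,912.64 × 0.059 = $348.85
PFL insurance: $5,912.64 × 0.01 = $59.13
Life insurance premium: $241.22
(Employer's $281.41 toward life insurance premium is not withheld from the employee.)
Total deductions = $384.32 + $165.85 + $340.54 + $53.21 + $348.85 + $59.13 + $241.22 = $1,593.12
Net pay = $5,912.64 − $1,593.12 = $4,319.52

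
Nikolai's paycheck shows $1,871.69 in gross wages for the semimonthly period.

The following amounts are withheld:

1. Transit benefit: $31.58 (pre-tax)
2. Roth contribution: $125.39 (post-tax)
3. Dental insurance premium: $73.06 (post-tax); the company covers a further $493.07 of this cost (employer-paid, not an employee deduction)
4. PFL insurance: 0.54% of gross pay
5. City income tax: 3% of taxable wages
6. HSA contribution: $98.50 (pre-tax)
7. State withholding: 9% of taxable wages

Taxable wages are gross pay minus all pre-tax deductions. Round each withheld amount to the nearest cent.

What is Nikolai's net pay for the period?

Transit benefit: $31.58
HSA contribution: $98.50
Pre-tax total = $31.58 + $98.50 = $130.08
Taxable wages = $1,871.69 − $130.08 = $1,741.61
State withholding: $1,741.61 × 0.09 = $156.74
City income tax: $1,741.61 × 0.03 = $52.25
PFL insurance: $1,871.69 × 0.0054 = $10.11
Dental insurance premium: $73.06
Roth contribution: $125.39
(Employer's $493.07 toward dental insurance premium is not withheld from the employee.)
Total deductions = $31.58 + $98.50 + $156.74 + $52.25 + $10.11 + $73.06 + $125.39 = $547.63
Net pay = $1,871.69 − $547.63 = $1,324.06

$1,324.06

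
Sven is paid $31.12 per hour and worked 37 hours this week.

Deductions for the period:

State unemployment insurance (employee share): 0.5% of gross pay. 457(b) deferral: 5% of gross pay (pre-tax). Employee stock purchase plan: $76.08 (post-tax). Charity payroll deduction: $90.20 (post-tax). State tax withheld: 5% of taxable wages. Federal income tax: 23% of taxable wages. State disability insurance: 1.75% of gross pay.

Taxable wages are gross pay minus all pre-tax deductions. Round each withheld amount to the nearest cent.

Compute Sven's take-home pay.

$595.40

Gross pay: 37 × $31.12 = $1,151.44
457(b) deferral: $1,151.44 × 0.05 = $57.57
Taxable wages = $1,151.44 − $57.57 = $1,093.87
State tax withheld: $1,093.87 × 0.05 = $54.69
Federal income tax: $1,093.87 × 0.23 = $251.59
State disability insurance: $1,151.44 × 0.0175 = $20.15
State unemployment insurance (employee share): $1,151.44 × 0.005 = $5.76
Charity payroll deduction: $90.20
Employee stock purchase plan: $76.08
Total deductions = $57.57 + $54.69 + $251.59 + $20.15 + $5.76 + $90.20 + $76.08 = $556.04
Net pay = $1,151.44 − $556.04 = $595.40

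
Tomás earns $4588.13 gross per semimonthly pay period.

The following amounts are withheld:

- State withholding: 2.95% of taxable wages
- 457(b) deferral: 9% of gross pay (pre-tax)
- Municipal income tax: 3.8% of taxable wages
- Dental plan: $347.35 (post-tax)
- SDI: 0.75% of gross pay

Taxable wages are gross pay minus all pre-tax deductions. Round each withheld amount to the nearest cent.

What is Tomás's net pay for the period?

457(b) deferral: $4588.13 × 0.09 = $412.93
Taxable wages = $4588.13 − $412.93 = $4175.20
State withholding: $4175.20 × 0.0295 = $123.17
Municipal income tax: $4175.20 × 0.038 = $158.66
SDI: $4588.13 × 0.0075 = $34.41
Dental plan: $347.35
Total deductions = $412.93 + $123.17 + $158.66 + $34.41 + $347.35 = $1076.52
Net pay = $4588.13 − $1076.52 = $3511.61

$3511.61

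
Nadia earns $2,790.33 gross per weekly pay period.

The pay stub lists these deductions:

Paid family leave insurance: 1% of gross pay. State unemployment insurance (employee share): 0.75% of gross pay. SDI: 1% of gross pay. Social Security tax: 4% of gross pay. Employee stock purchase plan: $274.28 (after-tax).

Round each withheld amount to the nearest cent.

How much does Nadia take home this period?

$2,327.71

SDI: $2,790.33 × 0.01 = $27.90
Social Security tax: $2,790.33 × 0.04 = $111.61
Paid family leave insurance: $2,790.33 × 0.01 = $27.90
State unemployment insurance (employee share): $2,790.33 × 0.0075 = $20.93
Employee stock purchase plan: $274.28
Total deductions = $27.90 + $111.61 + $27.90 + $20.93 + $274.28 = $462.62
Net pay = $2,790.33 − $462.62 = $2,327.71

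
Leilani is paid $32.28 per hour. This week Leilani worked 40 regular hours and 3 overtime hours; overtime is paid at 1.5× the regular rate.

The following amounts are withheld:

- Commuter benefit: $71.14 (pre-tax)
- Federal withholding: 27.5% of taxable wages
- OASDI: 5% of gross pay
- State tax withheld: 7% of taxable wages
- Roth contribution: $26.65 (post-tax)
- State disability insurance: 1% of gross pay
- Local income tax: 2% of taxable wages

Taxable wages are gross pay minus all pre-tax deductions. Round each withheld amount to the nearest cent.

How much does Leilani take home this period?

$754.15

Regular pay: 40 × $32.28 = $1,291.20
Overtime pay: 3 × $32.28 × 1.5 = $145.26
Gross pay = $1,291.20 + $145.26 = $1,436.46
Commuter benefit: $71.14
Taxable wages = $1,436.46 − $71.14 = $1,365.32
Federal withholding: $1,365.32 × 0.275 = $375.46
Local income tax: $1,365.32 × 0.02 = $27.31
State tax withheld: $1,365.32 × 0.07 = $95.57
OASDI: $1,436.46 × 0.05 = $71.82
State disability insurance: $1,436.46 × 0.01 = $14.36
Roth contribution: $26.65
Total deductions = $71.14 + $375.46 + $27.31 + $95.57 + $71.82 + $14.36 + $26.65 = $682.31
Net pay = $1,436.46 − $682.31 = $754.15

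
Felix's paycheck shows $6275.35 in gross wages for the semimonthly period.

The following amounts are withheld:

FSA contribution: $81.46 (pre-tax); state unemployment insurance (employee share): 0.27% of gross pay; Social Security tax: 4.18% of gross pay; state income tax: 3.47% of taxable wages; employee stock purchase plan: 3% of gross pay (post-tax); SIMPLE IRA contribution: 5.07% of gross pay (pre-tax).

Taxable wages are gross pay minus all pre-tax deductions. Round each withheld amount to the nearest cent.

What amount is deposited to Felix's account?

SIMPLE IRA contribution: $6275.35 × 0.0507 = $318.16
FSA contribution: $81.46
Pre-tax total = $318.16 + $81.46 = $399.62
Taxable wages = $6275.35 − $399.62 = $5875.73
State income tax: $5875.73 × 0.0347 = $203.89
State unemployment insurance (employee share): $6275.35 × 0.0027 = $16.94
Social Security tax: $6275.35 × 0.0418 = $262.31
Employee stock purchase plan: $6275.35 × 0.03 = $188.26
Total deductions = $318.16 + $81.46 + $203.89 + $16.94 + $262.31 + $188.26 = $1071.02
Net pay = $6275.35 − $1071.02 = $5204.33

$5204.33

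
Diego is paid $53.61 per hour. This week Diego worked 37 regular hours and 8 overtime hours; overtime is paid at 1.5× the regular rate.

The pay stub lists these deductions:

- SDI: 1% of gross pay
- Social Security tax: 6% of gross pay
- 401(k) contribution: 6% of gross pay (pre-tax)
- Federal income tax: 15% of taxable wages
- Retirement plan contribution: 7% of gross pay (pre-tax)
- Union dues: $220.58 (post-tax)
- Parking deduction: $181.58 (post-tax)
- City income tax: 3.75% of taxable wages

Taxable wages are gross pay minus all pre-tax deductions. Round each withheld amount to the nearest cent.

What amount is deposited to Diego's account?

$1,270.85

Regular pay: 37 × $53.61 = $1,983.57
Overtime pay: 8 × $53.61 × 1.5 = $643.32
Gross pay = $1,983.57 + $643.32 = $2,626.89
Retirement plan contribution: $2,626.89 × 0.07 = $183.88
401(k) contribution: $2,626.89 × 0.06 = $157.61
Pre-tax total = $183.88 + $157.61 = $341.49
Taxable wages = $2,626.89 − $341.49 = $2,285.40
City income tax: $2,285.40 × 0.0375 = $85.70
Federal income tax: $2,285.40 × 0.15 = $342.81
Social Security tax: $2,626.89 × 0.06 = $157.61
SDI: $2,626.89 × 0.01 = $26.27
Parking deduction: $181.58
Union dues: $220.58
Total deductions = $183.88 + $157.61 + $85.70 + $342.81 + $157.61 + $26.27 + $181.58 + $220.58 = $1,356.04
Net pay = $2,626.89 − $1,356.04 = $1,270.85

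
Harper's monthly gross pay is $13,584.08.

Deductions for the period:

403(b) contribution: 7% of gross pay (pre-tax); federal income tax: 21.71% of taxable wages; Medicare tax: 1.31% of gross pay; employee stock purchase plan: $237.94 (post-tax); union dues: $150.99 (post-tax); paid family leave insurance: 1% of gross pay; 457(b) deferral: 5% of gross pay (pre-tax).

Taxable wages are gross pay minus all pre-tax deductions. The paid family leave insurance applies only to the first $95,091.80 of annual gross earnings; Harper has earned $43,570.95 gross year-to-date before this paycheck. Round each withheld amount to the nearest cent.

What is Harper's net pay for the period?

$8,656.06

457(b) deferral: $13,584.08 × 0.05 = $679.20
403(b) contribution: $13,584.08 × 0.07 = $950.89
Pre-tax total = $679.20 + $950.89 = $1,630.09
Taxable wages = $13,584.08 − $1,630.09 = $11,953.99
Federal income tax: $11,953.99 × 0.2171 = $2,595.21
Paid family leave insurance: cap not yet reached, full $13,584.08 is subject → $13,584.08 × 0.01 = $135.84
Medicare tax: $13,584.08 × 0.0131 = $177.95
Union dues: $150.99
Employee stock purchase plan: $237.94
Total deductions = $679.20 + $950.89 + $2,595.21 + $135.84 + $177.95 + $150.99 + $237.94 = $4,928.02
Net pay = $13,584.08 − $4,928.02 = $8,656.06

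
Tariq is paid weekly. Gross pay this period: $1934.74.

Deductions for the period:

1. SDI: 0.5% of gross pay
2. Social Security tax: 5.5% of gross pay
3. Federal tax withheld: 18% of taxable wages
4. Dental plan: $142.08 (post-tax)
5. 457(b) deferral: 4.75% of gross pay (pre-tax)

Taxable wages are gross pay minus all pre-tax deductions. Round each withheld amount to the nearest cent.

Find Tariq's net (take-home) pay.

457(b) deferral: $1934.74 × 0.0475 = $91.90
Taxable wages = $1934.74 − $91.90 = $1842.84
Federal tax withheld: $1842.84 × 0.18 = $331.71
SDI: $1934.74 × 0.005 = $9.67
Social Security tax: $1934.74 × 0.055 = $106.41
Dental plan: $142.08
Total deductions = $91.90 + $331.71 + $9.67 + $106.41 + $142.08 = $681.77
Net pay = $1934.74 − $681.77 = $1252.97

$1252.97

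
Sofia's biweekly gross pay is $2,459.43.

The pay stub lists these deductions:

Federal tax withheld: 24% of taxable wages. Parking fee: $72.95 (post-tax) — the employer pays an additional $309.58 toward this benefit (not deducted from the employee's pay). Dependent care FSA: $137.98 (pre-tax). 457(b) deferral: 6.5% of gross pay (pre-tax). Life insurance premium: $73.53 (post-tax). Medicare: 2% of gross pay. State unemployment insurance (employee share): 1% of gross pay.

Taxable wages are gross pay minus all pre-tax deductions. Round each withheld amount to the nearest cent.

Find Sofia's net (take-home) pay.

$1,422.55

457(b) deferral: $2,459.43 × 0.065 = $159.86
Dependent care FSA: $137.98
Pre-tax total = $159.86 + $137.98 = $297.84
Taxable wages = $2,459.43 − $297.84 = $2,161.59
Federal tax withheld: $2,161.59 × 0.24 = $518.78
Medicare: $2,459.43 × 0.02 = $49.19
State unemployment insurance (employee share): $2,459.43 × 0.01 = $24.59
Parking fee: $72.95
Life insurance premium: $73.53
(Employer's $309.58 toward parking fee is not withheld from the employee.)
Total deductions = $159.86 + $137.98 + $518.78 + $49.19 + $24.59 + $72.95 + $73.53 = $1,036.88
Net pay = $2,459.43 − $1,036.88 = $1,422.55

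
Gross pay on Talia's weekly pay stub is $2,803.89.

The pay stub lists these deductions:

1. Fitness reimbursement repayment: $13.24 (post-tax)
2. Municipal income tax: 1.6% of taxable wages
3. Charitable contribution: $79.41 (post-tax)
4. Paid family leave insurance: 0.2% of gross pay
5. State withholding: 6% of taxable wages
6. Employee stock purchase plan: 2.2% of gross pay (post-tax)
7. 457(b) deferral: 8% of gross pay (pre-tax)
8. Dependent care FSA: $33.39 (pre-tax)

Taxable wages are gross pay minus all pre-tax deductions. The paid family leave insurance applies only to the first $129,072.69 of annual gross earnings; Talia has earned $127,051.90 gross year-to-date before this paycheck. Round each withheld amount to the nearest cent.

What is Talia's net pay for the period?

457(b) deferral: $2,803.89 × 0.08 = $224.31
Dependent care FSA: $33.39
Pre-tax total = $224.31 + $33.39 = $257.70
Taxable wages = $2,803.89 − $257.70 = $2,546.19
State withholding: $2,546.19 × 0.06 = $152.77
Municipal income tax: $2,546.19 × 0.016 = $40.74
Paid family leave insurance: only $129,072.69 − $127,051.90 = $2,020.79 of this check is subject → $2,020.79 × 0.002 = $4.04
Employee stock purchase plan: $2,803.89 × 0.022 = $61.69
Charitable contribution: $79.41
Fitness reimbursement repayment: $13.24
Total deductions = $224.31 + $33.39 + $152.77 + $40.74 + $4.04 + $61.69 + $79.41 + $13.24 = $609.59
Net pay = $2,803.89 − $609.59 = $2,194.30

$2,194.30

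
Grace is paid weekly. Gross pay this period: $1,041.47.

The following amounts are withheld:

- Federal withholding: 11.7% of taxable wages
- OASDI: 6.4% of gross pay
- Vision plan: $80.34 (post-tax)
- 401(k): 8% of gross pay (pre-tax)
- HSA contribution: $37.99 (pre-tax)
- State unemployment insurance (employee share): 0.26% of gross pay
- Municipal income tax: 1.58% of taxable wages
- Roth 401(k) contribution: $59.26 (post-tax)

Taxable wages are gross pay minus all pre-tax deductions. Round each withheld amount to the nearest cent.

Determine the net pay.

HSA contribution: $37.99
401(k): $1,041.47 × 0.08 = $83.32
Pre-tax total = $37.99 + $83.32 = $121.31
Taxable wages = $1,041.47 − $121.31 = $920.16
Municipal income tax: $920.16 × 0.0158 = $14.54
Federal withholding: $920.16 × 0.117 = $107.66
OASDI: $1,041.47 × 0.064 = $66.65
State unemployment insurance (employee share): $1,041.47 × 0.0026 = $2.71
Vision plan: $80.34
Roth 401(k) contribution: $59.26
Total deductions = $37.99 + $83.32 + $14.54 + $107.66 + $66.65 + $2.71 + $80.34 + $59.26 = $452.47
Net pay = $1,041.47 − $452.47 = $589.00

$589.00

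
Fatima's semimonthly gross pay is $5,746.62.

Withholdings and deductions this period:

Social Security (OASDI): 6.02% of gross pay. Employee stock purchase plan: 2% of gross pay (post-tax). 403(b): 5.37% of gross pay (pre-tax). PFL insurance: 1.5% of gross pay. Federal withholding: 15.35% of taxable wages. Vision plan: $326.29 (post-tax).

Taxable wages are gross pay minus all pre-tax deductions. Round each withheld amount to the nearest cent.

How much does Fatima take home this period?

$3,729.92

403(b): $5,746.62 × 0.0537 = $308.59
Taxable wages = $5,746.62 − $308.59 = $5,438.03
Federal withholding: $5,438.03 × 0.1535 = $834.74
PFL insurance: $5,746.62 × 0.015 = $86.20
Social Security (OASDI): $5,746.62 × 0.0602 = $345.95
Employee stock purchase plan: $5,746.62 × 0.02 = $114.93
Vision plan: $326.29
Total deductions = $308.59 + $834.74 + $86.20 + $345.95 + $114.93 + $326.29 = $2,016.70
Net pay = $5,746.62 − $2,016.70 = $3,729.92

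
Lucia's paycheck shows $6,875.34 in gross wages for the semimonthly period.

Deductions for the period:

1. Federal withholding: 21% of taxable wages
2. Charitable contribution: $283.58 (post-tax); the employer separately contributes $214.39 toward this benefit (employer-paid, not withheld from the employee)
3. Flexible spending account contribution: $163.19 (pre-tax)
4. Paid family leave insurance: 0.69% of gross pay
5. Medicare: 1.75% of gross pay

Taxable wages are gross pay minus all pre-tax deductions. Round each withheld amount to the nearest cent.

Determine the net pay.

Flexible spending account contribution: $163.19
Taxable wages = $6,875.34 − $163.19 = $6,712.15
Federal withholding: $6,712.15 × 0.21 = $1,409.55
Medicare: $6,875.34 × 0.0175 = $120.32
Paid family leave insurance: $6,875.34 × 0.0069 = $47.44
Charitable contribution: $283.58
(Employer's $214.39 toward charitable contribution is not withheld from the employee.)
Total deductions = $163.19 + $1,409.55 + $120.32 + $47.44 + $283.58 = $2,024.08
Net pay = $6,875.34 − $2,024.08 = $4,851.26

$4,851.26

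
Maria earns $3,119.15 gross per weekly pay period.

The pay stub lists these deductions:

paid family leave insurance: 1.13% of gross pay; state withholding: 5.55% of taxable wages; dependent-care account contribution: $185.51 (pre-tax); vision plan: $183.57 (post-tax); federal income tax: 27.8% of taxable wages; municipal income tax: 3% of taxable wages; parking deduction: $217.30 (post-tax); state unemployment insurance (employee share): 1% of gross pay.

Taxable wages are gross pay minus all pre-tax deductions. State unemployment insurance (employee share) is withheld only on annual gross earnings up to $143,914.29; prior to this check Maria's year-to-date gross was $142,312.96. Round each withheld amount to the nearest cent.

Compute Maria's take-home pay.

$1,415.13

Dependent-care account contribution: $185.51
Taxable wages = $3,119.15 − $185.51 = $2,933.64
Federal income tax: $2,933.64 × 0.278 = $815.55
Municipal income tax: $2,933.64 × 0.03 = $88.01
State withholding: $2,933.64 × 0.0555 = $162.82
State unemployment insurance (employee share): only $143,914.29 − $142,312.96 = $1,601.33 of this check is subject → $1,601.33 × 0.01 = $16.01
Paid family leave insurance: $3,119.15 × 0.0113 = $35.25
Parking deduction: $217.30
Vision plan: $183.57
Total deductions = $185.51 + $815.55 + $88.01 + $162.82 + $16.01 + $35.25 + $217.30 + $183.57 = $1,704.02
Net pay = $3,119.15 − $1,704.02 = $1,415.13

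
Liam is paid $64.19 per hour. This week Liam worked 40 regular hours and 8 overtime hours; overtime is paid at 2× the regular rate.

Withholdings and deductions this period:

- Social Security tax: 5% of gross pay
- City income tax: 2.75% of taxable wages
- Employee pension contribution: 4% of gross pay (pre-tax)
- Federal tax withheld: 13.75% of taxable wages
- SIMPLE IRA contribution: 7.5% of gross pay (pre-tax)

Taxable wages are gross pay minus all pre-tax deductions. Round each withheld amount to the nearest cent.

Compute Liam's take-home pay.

Regular pay: 40 × $64.19 = $2,567.60
Overtime pay: 8 × $64.19 × 2 = $1,027.04
Gross pay = $2,567.60 + $1,027.04 = $3,594.64
SIMPLE IRA contribution: $3,594.64 × 0.075 = $269.60
Employee pension contribution: $3,594.64 × 0.04 = $143.79
Pre-tax total = $269.60 + $143.79 = $413.39
Taxable wages = $3,594.64 − $413.39 = $3,181.25
Federal tax withheld: $3,181.25 × 0.1375 = $437.42
City income tax: $3,181.25 × 0.0275 = $87.48
Social Security tax: $3,594.64 × 0.05 = $179.73
Total deductions = $269.60 + $143.79 + $437.42 + $87.48 + $179.73 = $1,118.02
Net pay = $3,594.64 − $1,118.02 = $2,476.62

$2,476.62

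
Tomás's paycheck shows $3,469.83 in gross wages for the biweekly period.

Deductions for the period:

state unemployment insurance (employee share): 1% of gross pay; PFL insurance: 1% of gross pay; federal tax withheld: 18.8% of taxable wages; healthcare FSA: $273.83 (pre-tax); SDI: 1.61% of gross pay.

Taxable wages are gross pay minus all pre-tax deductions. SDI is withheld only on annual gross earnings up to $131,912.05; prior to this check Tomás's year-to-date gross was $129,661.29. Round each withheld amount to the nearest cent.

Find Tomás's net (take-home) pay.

$2,489.51

Healthcare FSA: $273.83
Taxable wages = $3,469.83 − $273.83 = $3,196.00
Federal tax withheld: $3,196.00 × 0.188 = $600.85
SDI: only $131,912.05 − $129,661.29 = $2,250.76 of this check is subject → $2,250.76 × 0.0161 = $36.24
State unemployment insurance (employee share): $3,469.83 × 0.01 = $34.70
PFL insurance: $3,469.83 × 0.01 = $34.70
Total deductions = $273.83 + $600.85 + $36.24 + $34.70 + $34.70 = $980.32
Net pay = $3,469.83 − $980.32 = $2,489.51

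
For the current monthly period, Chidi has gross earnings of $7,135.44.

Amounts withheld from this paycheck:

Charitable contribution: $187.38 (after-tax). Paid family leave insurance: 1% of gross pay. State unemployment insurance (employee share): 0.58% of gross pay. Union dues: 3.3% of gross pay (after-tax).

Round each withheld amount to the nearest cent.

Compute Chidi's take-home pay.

$6,599.85

State unemployment insurance (employee share): $7,135.44 × 0.0058 = $41.39
Paid family leave insurance: $7,135.44 × 0.01 = $71.35
Charitable contribution: $187.38
Union dues: $7,135.44 × 0.033 = $235.47
Total deductions = $41.39 + $71.35 + $187.38 + $235.47 = $535.59
Net pay = $7,135.44 − $535.59 = $6,599.85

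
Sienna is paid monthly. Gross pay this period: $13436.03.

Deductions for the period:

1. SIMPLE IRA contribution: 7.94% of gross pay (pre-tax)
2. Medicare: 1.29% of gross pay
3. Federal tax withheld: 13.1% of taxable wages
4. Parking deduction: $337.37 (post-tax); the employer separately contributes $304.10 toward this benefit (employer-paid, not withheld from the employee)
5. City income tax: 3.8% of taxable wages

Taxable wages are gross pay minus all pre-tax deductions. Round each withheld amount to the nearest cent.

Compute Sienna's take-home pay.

SIMPLE IRA contribution: $13436.03 × 0.0794 = $1066.82
Taxable wages = $13436.03 − $1066.82 = $12369.21
Federal tax withheld: $12369.21 × 0.131 = $1620.37
City income tax: $12369.21 × 0.038 = $470.03
Medicare: $13436.03 × 0.0129 = $173.32
Parking deduction: $337.37
(Employer's $304.10 toward parking deduction is not withheld from the employee.)
Total deductions = $1066.82 + $1620.37 + $470.03 + $173.32 + $337.37 = $3667.91
Net pay = $13436.03 − $3667.91 = $9768.12

$9768.12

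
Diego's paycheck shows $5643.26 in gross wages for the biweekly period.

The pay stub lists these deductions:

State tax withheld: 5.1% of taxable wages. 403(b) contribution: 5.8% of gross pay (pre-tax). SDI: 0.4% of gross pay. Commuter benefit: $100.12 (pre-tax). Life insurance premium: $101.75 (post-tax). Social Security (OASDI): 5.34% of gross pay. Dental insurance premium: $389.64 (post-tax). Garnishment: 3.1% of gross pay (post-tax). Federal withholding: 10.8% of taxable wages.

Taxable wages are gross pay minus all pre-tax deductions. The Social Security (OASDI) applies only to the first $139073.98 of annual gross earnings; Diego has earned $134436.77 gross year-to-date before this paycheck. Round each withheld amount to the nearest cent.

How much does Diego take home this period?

$3449.98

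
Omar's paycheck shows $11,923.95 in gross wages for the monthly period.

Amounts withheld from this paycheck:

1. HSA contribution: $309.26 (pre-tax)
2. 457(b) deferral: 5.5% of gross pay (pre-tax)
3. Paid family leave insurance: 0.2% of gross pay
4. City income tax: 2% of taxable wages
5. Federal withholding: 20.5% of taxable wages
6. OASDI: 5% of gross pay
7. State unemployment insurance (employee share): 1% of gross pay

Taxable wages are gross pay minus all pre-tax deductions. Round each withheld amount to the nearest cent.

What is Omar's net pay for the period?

HSA contribution: $309.26
457(b) deferral: $11,923.95 × 0.055 = $655.82
Pre-tax total = $309.26 + $655.82 = $965.08
Taxable wages = $11,923.95 − $965.08 = $10,958.87
City income tax: $10,958.87 × 0.02 = $219.18
Federal withholding: $10,958.87 × 0.205 = $2,246.57
OASDI: $11,923.95 × 0.05 = $596.20
Paid family leave insurance: $11,923.95 × 0.002 = $23.85
State unemployment insurance (employee share): $11,923.95 × 0.01 = $119.24
Total deductions = $309.26 + $655.82 + $219.18 + $2,246.57 + $596.20 + $23.85 + $119.24 = $4,170.12
Net pay = $11,923.95 − $4,170.12 = $7,753.83

$7,753.83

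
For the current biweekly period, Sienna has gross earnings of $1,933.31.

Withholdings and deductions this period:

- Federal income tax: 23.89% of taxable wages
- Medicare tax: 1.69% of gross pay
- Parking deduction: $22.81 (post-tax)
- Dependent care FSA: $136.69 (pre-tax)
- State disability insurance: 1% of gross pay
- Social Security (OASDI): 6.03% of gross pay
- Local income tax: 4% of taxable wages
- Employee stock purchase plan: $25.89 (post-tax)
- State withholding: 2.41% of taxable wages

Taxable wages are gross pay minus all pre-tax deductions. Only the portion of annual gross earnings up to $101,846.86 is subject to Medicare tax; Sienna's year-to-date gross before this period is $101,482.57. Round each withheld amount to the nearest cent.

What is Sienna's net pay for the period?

$1,061.48

Dependent care FSA: $136.69
Taxable wages = $1,933.31 − $136.69 = $1,796.62
Local income tax: $1,796.62 × 0.04 = $71.86
State withholding: $1,796.62 × 0.0241 = $43.30
Federal income tax: $1,796.62 × 0.2389 = $429.21
Medicare tax: only $101,846.86 − $101,482.57 = $364.29 of this check is subject → $364.29 × 0.0169 = $6.16
Social Security (OASDI): $1,933.31 × 0.0603 = $116.58
State disability insurance: $1,933.31 × 0.01 = $19.33
Parking deduction: $22.81
Employee stock purchase plan: $25.89
Total deductions = $136.69 + $71.86 + $43.30 + $429.21 + $6.16 + $116.58 + $19.33 + $22.81 + $25.89 = $871.83
Net pay = $1,933.31 − $871.83 = $1,061.48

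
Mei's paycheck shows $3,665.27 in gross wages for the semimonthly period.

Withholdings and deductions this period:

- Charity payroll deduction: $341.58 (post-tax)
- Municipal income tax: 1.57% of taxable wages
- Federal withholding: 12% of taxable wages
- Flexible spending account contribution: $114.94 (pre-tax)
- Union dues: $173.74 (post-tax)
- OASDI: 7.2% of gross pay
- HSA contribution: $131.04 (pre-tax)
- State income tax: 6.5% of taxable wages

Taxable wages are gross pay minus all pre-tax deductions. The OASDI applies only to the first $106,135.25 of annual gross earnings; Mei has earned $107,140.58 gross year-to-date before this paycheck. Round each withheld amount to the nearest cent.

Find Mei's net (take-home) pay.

$2,217.73

HSA contribution: $131.04
Flexible spending account contribution: $114.94
Pre-tax total = $131.04 + $114.94 = $245.98
Taxable wages = $3,665.27 − $245.98 = $3,419.29
Federal withholding: $3,419.29 × 0.12 = $410.31
State income tax: $3,419.29 × 0.065 = $222.25
Municipal income tax: $3,419.29 × 0.0157 = $53.68
OASDI: annual cap $106,135.25 already reached (YTD $107,140.58), so $0.00
Charity payroll deduction: $341.58
Union dues: $173.74
Total deductions = $131.04 + $114.94 + $410.31 + $222.25 + $53.68 + $0.00 + $341.58 + $173.74 = $1,447.54
Net pay = $3,665.27 − $1,447.54 = $2,217.73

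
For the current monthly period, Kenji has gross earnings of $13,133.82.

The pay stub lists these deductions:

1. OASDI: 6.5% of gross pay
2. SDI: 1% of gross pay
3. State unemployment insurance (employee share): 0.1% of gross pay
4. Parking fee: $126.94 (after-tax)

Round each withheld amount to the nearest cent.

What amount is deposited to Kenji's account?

$12,008.71

State unemployment insurance (employee share): $13,133.82 × 0.001 = $13.13
OASDI: $13,133.82 × 0.065 = $853.70
SDI: $13,133.82 × 0.01 = $131.34
Parking fee: $126.94
Total deductions = $13.13 + $853.70 + $131.34 + $126.94 = $1,125.11
Net pay = $13,133.82 − $1,125.11 = $12,008.71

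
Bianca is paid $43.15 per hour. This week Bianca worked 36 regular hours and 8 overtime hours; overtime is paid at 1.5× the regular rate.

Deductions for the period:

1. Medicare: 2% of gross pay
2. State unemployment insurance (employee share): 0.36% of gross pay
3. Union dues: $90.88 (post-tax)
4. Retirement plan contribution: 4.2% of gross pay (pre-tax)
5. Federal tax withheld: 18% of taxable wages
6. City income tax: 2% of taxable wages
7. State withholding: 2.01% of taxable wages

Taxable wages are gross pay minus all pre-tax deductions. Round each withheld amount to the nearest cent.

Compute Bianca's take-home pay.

Regular pay: 36 × $43.15 = $1553.40
Overtime pay: 8 × $43.15 × 1.5 = $517.80
Gross pay = $1553.40 + $517.80 = $2071.20
Retirement plan contribution: $2071.20 × 0.042 = $86.99
Taxable wages = $2071.20 − $86.99 = $1984.21
City income tax: $1984.21 × 0.02 = $39.68
Federal tax withheld: $1984.21 × 0.18 = $357.16
State withholding: $1984.21 × 0.0201 = $39.88
Medicare: $2071.20 × 0.02 = $41.42
State unemployment insurance (employee share): $2071.20 × 0.0036 = $7.46
Union dues: $90.88
Total deductions = $86.99 + $39.68 + $357.16 + $39.88 + $41.42 + $7.46 + $90.88 = $663.47
Net pay = $2071.20 − $663.47 = $1407.73

$1407.73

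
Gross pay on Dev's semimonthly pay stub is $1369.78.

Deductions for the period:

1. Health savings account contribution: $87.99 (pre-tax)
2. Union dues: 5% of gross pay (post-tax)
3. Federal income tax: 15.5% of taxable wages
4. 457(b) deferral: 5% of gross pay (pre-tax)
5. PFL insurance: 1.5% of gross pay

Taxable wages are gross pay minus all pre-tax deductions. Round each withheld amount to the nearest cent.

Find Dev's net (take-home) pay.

457(b) deferral: $1369.78 × 0.05 = $68.49
Health savings account contribution: $87.99
Pre-tax total = $68.49 + $87.99 = $156.48
Taxable wages = $1369.78 − $156.48 = $1213.30
Federal income tax: $1213.30 × 0.155 = $188.06
PFL insurance: $1369.78 × 0.015 = $20.55
Union dues: $1369.78 × 0.05 = $68.49
Total deductions = $68.49 + $87.99 + $188.06 + $20.55 + $68.49 = $433.58
Net pay = $1369.78 − $433.58 = $936.20

$936.20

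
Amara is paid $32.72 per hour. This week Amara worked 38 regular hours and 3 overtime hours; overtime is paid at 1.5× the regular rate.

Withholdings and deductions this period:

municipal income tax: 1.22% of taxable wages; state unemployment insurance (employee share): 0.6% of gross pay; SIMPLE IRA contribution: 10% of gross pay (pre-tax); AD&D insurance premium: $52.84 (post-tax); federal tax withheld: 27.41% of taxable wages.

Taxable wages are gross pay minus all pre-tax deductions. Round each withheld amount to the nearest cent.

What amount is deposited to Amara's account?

$832.04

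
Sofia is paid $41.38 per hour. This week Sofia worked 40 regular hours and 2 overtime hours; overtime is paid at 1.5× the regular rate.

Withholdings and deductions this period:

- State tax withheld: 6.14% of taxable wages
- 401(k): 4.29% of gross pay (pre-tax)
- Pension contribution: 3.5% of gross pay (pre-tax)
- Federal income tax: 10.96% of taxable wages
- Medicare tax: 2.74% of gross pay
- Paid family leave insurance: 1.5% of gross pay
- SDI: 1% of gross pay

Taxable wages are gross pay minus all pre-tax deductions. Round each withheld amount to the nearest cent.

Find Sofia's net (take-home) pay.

$1,266.94

Regular pay: 40 × $41.38 = $1,655.20
Overtime pay: 2 × $41.38 × 1.5 = $124.14
Gross pay = $1,655.20 + $124.14 = $1,779.34
Pension contribution: $1,779.34 × 0.035 = $62.28
401(k): $1,779.34 × 0.0429 = $76.33
Pre-tax total = $62.28 + $76.33 = $138.61
Taxable wages = $1,779.34 − $138.61 = $1,640.73
State tax withheld: $1,640.73 × 0.0614 = $100.74
Federal income tax: $1,640.73 × 0.1096 = $179.82
SDI: $1,779.34 × 0.01 = $17.79
Medicare tax: $1,779.34 × 0.0274 = $48.75
Paid family leave insurance: $1,779.34 × 0.015 = $26.69
Total deductions = $62.28 + $76.33 + $100.74 + $179.82 + $17.79 + $48.75 + $26.69 = $512.40
Net pay = $1,779.34 − $512.40 = $1,266.94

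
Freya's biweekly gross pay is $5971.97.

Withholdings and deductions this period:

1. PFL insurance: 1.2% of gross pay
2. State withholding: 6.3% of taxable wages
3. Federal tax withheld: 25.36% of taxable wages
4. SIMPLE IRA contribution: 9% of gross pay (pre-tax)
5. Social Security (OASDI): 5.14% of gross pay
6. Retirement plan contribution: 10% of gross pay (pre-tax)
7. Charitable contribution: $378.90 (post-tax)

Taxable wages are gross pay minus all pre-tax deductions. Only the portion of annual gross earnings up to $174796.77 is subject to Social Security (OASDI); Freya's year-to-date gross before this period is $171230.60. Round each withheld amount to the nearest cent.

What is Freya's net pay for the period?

SIMPLE IRA contribution: $5971.97 × 0.09 = $537.48
Retirement plan contribution: $5971.97 × 0.1 = $597.20
Pre-tax total = $537.48 + $597.20 = $1134.68
Taxable wages = $5971.97 − $1134.68 = $4837.29
State withholding: $4837.29 × 0.063 = $304.75
Federal tax withheld: $4837.29 × 0.2536 = $1226.74
PFL insurance: $5971.97 × 0.012 = $71.66
Social Security (OASDI): only $174796.77 − $171230.60 = $3566.17 of this check is subject → $3566.17 × 0.0514 = $183.30
Charitable contribution: $378.90
Total deductions = $537.48 + $597.20 + $304.75 + $1226.74 + $71.66 + $183.30 + $378.90 = $3300.03
Net pay = $5971.97 − $3300.03 = $2671.94

$2671.94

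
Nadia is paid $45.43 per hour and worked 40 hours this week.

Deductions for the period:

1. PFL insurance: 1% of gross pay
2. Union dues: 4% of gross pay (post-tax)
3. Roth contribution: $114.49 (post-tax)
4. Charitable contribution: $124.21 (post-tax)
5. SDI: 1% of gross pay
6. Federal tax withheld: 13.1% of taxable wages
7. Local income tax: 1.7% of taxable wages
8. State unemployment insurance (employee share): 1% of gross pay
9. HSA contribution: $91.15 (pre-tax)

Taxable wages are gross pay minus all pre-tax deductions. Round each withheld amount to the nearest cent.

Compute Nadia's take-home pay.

Gross pay: 40 × $45.43 = $1,817.20
HSA contribution: $91.15
Taxable wages = $1,817.20 − $91.15 = $1,726.05
Local income tax: $1,726.05 × 0.017 = $29.34
Federal tax withheld: $1,726.05 × 0.131 = $226.11
SDI: $1,817.20 × 0.01 = $18.17
State unemployment insurance (employee share): $1,817.20 × 0.01 = $18.17
PFL insurance: $1,817.20 × 0.01 = $18.17
Union dues: $1,817.20 × 0.04 = $72.69
Charitable contribution: $124.21
Roth contribution: $114.49
Total deductions = $91.15 + $29.34 + $226.11 + $18.17 + $18.17 + $18.17 + $72.69 + $124.21 + $114.49 = $712.50
Net pay = $1,817.20 − $712.50 = $1,104.70

$1,104.70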